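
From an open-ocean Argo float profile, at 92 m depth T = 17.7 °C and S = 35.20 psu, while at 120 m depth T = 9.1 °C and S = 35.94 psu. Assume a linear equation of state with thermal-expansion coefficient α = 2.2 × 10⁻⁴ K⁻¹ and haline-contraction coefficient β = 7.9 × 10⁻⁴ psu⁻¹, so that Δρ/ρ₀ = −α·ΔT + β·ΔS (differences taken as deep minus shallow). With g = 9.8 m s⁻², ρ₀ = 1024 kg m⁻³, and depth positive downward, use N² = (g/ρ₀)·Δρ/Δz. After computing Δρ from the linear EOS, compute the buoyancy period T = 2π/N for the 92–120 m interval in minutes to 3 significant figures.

3.56 min

ΔT = -8.6 K, ΔS = +0.74 psu (deep − shallow).
Δρ/ρ₀ = −αΔT + βΔS = 1.892 × 10⁻³ + 5.846 × 10⁻⁴ = 2.4766 × 10⁻³, so Δρ ≈ 2.536 kg m⁻³.
N² = (g/ρ₀)·Δρ/Δz = g·(Δρ/ρ₀)/Δz = 9.8 × 2.4766 × 10⁻³ / 28 = 8.6681 × 10⁻⁴ s⁻².
N = √(8.6681 × 10⁻⁴) = 0.029442 rad s⁻¹ → T = 2π/N = 213.41 s = 3.5568 min ≈ 3.56 min.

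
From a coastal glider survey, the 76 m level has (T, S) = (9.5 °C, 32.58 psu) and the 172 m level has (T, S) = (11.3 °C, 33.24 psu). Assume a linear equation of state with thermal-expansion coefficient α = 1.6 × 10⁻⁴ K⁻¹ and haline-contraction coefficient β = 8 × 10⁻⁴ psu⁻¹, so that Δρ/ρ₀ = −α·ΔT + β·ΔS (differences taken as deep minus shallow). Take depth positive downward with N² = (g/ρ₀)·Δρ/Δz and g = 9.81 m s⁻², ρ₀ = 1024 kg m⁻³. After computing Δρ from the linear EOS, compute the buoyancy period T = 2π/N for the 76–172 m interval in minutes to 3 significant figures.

21.1 min

ΔT = +1.8 K, ΔS = +0.66 psu (deep − shallow).
Δρ/ρ₀ = −αΔT + βΔS = -2.88 × 10⁻⁴ + 5.28 × 10⁻⁴ = 2.40 × 10⁻⁴, so Δρ ≈ 0.2458 kg m⁻³.
N² = (g/ρ₀)·Δρ/Δz = g·(Δρ/ρ₀)/Δz = 9.81 × 2.40 × 10⁻⁴ / 96 = 2.4525 × 10⁻⁵ s⁻².
N = √(2.4525 × 10⁻⁵) = 4.9523 × 10⁻³ rad s⁻¹ → T = 2π/N = 1.2687 × 10³ s = 21.145 min ≈ 21.1 min.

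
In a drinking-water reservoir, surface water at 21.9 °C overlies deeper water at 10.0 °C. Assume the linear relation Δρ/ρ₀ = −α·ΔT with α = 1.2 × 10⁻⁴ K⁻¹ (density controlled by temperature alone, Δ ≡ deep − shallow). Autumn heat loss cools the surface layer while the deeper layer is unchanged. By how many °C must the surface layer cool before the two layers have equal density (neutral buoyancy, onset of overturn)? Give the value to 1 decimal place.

With temperature the only control, equal density requires T_surf′ = T_deep.
T_surf′ = 10.0 °C.
Cooling required: 21.9 − 10.0 = 11.9 °C.

11.9 °C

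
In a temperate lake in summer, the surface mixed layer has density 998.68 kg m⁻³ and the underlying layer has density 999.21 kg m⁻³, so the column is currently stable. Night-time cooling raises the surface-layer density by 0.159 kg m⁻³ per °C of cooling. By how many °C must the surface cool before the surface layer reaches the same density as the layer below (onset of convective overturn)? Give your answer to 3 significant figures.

3.33 °C

Density deficit of the surface layer: 999.21 − 998.68 = 0.53 kg m⁻³.
Required change = 0.53 / 0.159 = 3.33 °C.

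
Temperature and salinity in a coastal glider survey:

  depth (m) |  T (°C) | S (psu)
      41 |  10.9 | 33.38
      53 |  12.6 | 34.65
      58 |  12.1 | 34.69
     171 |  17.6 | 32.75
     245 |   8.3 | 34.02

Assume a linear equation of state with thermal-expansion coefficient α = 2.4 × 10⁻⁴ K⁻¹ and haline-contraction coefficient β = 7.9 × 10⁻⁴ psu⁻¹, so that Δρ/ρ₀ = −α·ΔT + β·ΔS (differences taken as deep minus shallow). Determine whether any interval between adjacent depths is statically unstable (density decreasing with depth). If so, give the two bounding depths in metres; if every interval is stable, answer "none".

58–171 m

Evaluate Δρ/ρ₀ = −αΔT + βΔS across each adjacent pair:
  41–53 m: −αΔT+βΔS = −(2.4 × 10⁻⁴)(+1.7)+(7.9 × 10⁻⁴)(+1.27) = 6.0 × 10⁻⁴ → stable
  53–58 m: −αΔT+βΔS = −(2.4 × 10⁻⁴)(-0.5)+(7.9 × 10⁻⁴)(+0.04) = 1.5 × 10⁻⁴ → stable
  58–171 m: −αΔT+βΔS = −(2.4 × 10⁻⁴)(+5.5)+(7.9 × 10⁻⁴)(-1.94) = -2.9 × 10⁻³ → UNSTABLE
  171–245 m: −αΔT+βΔS = −(2.4 × 10⁻⁴)(-9.3)+(7.9 × 10⁻⁴)(+1.27) = 3.2 × 10⁻³ → stable
The 58–171 m interval has Δρ < 0: lighter water underlies denser water.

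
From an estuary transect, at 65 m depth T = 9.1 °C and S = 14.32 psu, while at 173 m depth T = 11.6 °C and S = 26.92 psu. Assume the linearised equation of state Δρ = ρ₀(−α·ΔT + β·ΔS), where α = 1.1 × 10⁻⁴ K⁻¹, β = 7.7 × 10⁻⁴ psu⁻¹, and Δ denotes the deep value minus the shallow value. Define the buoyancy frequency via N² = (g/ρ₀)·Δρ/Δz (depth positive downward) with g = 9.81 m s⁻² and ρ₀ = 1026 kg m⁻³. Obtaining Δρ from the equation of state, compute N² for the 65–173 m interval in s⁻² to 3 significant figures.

8.56 × 10⁻⁴ s⁻²

ΔT = +2.5 K, ΔS = +12.60 psu (deep − shallow).
Δρ/ρ₀ = −αΔT + βΔS = -2.75 × 10⁻⁴ + 9.702 × 10⁻³ = 9.427 × 10⁻³, so Δρ ≈ 9.672 kg m⁻³.
N² = (g/ρ₀)·Δρ/Δz = g·(Δρ/ρ₀)/Δz = 9.81 × 9.427 × 10⁻³ / 108 = 8.5629 × 10⁻⁴ s⁻² ≈ 8.56 × 10⁻⁴ s⁻².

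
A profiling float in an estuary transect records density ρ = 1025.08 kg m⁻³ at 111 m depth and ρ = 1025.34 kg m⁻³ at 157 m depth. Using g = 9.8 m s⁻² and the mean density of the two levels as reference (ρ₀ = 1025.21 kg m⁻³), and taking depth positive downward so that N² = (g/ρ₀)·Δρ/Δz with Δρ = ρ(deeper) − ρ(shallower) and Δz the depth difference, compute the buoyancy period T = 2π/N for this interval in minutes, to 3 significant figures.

Δρ = 1025.34 − 1025.08 = 0.26 kg m⁻³ over Δz = 157 − 111 = 46 m.
N² = (9.8/1025.21) × (0.26/46) = 5.4029 × 10⁻⁵ s⁻².
N = √(5.4029 × 10⁻⁵) = 7.3504 × 10⁻³ rad s⁻¹, so T = 2π/N = 854.81 s = 14.247 min ≈ 14.2 min.

14.2 min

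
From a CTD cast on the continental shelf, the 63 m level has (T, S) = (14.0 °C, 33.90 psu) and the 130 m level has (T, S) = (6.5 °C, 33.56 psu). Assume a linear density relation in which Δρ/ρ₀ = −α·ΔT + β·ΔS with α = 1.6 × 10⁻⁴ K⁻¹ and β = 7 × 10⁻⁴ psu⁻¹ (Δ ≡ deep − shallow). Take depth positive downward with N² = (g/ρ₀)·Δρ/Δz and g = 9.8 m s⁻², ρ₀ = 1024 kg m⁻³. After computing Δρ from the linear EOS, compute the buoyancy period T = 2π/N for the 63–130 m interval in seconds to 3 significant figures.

530 s

ΔT = -7.5 K, ΔS = -0.34 psu (deep − shallow).
Δρ/ρ₀ = −αΔT + βΔS = 1.20 × 10⁻³ − 2.38 × 10⁻⁴ = 9.62 × 10⁻⁴, so Δρ ≈ 0.9851 kg m⁻³.
N² = (g/ρ₀)·Δρ/Δz = g·(Δρ/ρ₀)/Δz = 9.8 × 9.62 × 10⁻⁴ / 67 = 1.4071 × 10⁻⁴ s⁻².
N = √(1.4071 × 10⁻⁴) = 0.011862 rad s⁻¹ → T = 2π/N = 529.69 s ≈ 530 s.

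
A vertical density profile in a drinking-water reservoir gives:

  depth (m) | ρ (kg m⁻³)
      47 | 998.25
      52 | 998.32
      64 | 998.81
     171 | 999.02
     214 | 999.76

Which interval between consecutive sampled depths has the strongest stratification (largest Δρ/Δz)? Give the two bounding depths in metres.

Compute the density gradient over each adjacent pair:
  47–52 m: Δρ/Δz = 0.07/5 = 0.014 kg m⁻⁴
  52–64 m: Δρ/Δz = 0.49/12 = 0.041 kg m⁻⁴
  64–171 m: Δρ/Δz = 0.21/107 = 2.0 × 10⁻³ kg m⁻⁴
  171–214 m: Δρ/Δz = 0.74/43 = 0.017 kg m⁻⁴
The largest gradient is in the 52–64 m interval — the pycnocline.

52–64 m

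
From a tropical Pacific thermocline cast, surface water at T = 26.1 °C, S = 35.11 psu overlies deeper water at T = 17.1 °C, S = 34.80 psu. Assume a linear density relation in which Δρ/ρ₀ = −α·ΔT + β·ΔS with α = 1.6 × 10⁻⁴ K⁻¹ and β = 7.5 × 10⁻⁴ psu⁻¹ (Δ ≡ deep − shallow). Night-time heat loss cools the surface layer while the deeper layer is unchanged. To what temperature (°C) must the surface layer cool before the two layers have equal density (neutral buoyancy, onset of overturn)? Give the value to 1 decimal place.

Neutral buoyancy requires Δρ = 0, i.e. −α(T_deep − T_surf′) + β(S_deep − S_surf) = 0.
T_surf′ = T_deep − (β/α)·ΔS = 17.1 − (7.5 × 10⁻⁴/1.6 × 10⁻⁴)·(-0.31) = 18.553 °C.
Cooling required: 26.1 − (18.553) = 7.547 °C.

18.6 °C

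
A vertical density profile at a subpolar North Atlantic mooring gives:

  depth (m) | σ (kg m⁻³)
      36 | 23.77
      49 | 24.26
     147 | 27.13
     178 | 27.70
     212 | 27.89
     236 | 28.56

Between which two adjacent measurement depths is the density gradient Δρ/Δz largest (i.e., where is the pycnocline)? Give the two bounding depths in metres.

36–49 m

Compute the density gradient over each adjacent pair:
  36–49 m: Δρ/Δz = 0.49/13 = 0.038 kg m⁻⁴
  49–147 m: Δρ/Δz = 2.87/98 = 0.029 kg m⁻⁴
  147–178 m: Δρ/Δz = 0.57/31 = 0.018 kg m⁻⁴
  178–212 m: Δρ/Δz = 0.19/34 = 5.6 × 10⁻³ kg m⁻⁴
  212–236 m: Δρ/Δz = 0.67/24 = 0.028 kg m⁻⁴
The largest gradient is in the 36–49 m interval — the pycnocline.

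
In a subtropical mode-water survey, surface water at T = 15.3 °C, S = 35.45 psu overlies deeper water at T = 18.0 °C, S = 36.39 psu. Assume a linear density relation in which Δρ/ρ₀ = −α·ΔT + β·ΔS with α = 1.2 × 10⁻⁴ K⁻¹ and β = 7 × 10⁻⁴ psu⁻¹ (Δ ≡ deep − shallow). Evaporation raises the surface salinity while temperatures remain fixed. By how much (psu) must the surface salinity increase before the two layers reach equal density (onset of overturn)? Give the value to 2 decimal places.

0.48 psu

Neutral buoyancy requires −α(T_deep − T_surf) + β(S_deep − S_surf′) = 0.
S_surf′ = S_deep − (α/β)·ΔT = 36.39 − (1.2 × 10⁻⁴/7 × 10⁻⁴)·(+2.7) = 35.9271 psu.
Increase required: 35.9271 − 35.45 = 0.4771 psu.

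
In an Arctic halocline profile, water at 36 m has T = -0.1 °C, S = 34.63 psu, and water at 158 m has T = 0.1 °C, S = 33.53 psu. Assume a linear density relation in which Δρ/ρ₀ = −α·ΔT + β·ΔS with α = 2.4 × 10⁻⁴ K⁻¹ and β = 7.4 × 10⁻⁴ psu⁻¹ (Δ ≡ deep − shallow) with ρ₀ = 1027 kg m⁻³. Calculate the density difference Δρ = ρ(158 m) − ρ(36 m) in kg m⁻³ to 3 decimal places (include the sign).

-0.885 kg m⁻³

ΔT = +0.2 K, ΔS = -1.10 psu (deep − shallow).
Δρ/ρ₀ = −(2.4 × 10⁻⁴)(+0.2) + (7.4 × 10⁻⁴)(-1.10) = -8.62 × 10⁻⁴.
Δρ = 1027 × (-8.62 × 10⁻⁴) = -0.885 kg m⁻³.
Negative Δρ: lighter below, statically unstable.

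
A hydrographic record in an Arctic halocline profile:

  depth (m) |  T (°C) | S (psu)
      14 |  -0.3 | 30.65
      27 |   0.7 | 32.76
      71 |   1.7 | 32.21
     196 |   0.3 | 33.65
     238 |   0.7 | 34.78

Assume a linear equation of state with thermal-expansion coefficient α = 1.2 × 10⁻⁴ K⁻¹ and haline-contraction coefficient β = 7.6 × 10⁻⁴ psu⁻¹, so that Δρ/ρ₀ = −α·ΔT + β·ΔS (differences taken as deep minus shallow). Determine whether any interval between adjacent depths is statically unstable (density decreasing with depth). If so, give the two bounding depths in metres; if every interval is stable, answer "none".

Evaluate Δρ/ρ₀ = −αΔT + βΔS across each adjacent pair:
  14–27 m: −αΔT+βΔS = −(1.2 × 10⁻⁴)(+1.0)+(7.6 × 10⁻⁴)(+2.11) = 1.5 × 10⁻³ → stable
  27–71 m: −αΔT+βΔS = −(1.2 × 10⁻⁴)(+1.0)+(7.6 × 10⁻⁴)(-0.55) = -5.4 × 10⁻⁴ → UNSTABLE
  71–196 m: −αΔT+βΔS = −(1.2 × 10⁻⁴)(-1.4)+(7.6 × 10⁻⁴)(+1.44) = 1.3 × 10⁻³ → stable
  196–238 m: −αΔT+βΔS = −(1.2 × 10⁻⁴)(+0.4)+(7.6 × 10⁻⁴)(+1.13) = 8.1 × 10⁻⁴ → stable
The 27–71 m interval has Δρ < 0: lighter water underlies denser water.

27–71 m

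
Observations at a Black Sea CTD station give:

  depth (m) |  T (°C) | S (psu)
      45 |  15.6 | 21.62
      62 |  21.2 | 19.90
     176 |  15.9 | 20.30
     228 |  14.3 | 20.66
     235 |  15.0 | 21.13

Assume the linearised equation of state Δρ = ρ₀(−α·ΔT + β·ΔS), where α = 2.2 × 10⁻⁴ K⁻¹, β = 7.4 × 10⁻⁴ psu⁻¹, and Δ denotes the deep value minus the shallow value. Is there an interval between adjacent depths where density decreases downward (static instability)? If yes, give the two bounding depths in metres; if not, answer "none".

Evaluate Δρ/ρ₀ = −αΔT + βΔS across each adjacent pair:
  45–62 m: −αΔT+βΔS = −(2.2 × 10⁻⁴)(+5.6)+(7.4 × 10⁻⁴)(-1.72) = -2.5 × 10⁻³ → UNSTABLE
  62–176 m: −αΔT+βΔS = −(2.2 × 10⁻⁴)(-5.3)+(7.4 × 10⁻⁴)(+0.40) = 1.5 × 10⁻³ → stable
  176–228 m: −αΔT+βΔS = −(2.2 × 10⁻⁴)(-1.6)+(7.4 × 10⁻⁴)(+0.36) = 6.2 × 10⁻⁴ → stable
  228–235 m: −αΔT+βΔS = −(2.2 × 10⁻⁴)(+0.7)+(7.4 × 10⁻⁴)(+0.47) = 1.9 × 10⁻⁴ → stable
The 45–62 m interval has Δρ < 0: lighter water underlies denser water.

45–62 m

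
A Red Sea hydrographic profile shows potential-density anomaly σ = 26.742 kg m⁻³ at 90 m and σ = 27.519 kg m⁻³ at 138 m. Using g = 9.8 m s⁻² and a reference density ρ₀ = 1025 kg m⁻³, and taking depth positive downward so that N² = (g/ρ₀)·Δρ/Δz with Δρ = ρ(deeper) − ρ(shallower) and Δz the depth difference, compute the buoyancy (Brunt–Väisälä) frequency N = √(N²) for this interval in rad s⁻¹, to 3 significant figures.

Δρ = 1027.519 − 1026.742 = 0.777 kg m⁻³ over Δz = 138 − 90 = 48 m.
N² = (9.8/1025) × (0.777/48) = 1.5477 × 10⁻⁴ s⁻².
N = √(1.5477 × 10⁻⁴) = 0.012441 rad s⁻¹ ≈ 0.0124 rad s⁻¹.
A positive N² confirms static stability across the interval.

0.0124 rad s⁻¹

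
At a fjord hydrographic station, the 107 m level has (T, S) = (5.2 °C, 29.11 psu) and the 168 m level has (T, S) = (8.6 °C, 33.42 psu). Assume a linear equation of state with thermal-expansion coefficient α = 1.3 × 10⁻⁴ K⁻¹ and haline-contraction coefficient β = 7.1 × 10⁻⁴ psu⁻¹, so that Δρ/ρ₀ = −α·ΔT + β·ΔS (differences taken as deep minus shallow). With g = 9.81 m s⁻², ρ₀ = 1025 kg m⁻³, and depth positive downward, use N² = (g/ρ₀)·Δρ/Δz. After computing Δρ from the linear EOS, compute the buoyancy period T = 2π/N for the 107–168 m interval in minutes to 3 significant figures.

ΔT = +3.4 K, ΔS = +4.31 psu (deep − shallow).
Δρ/ρ₀ = −αΔT + βΔS = -4.42 × 10⁻⁴ + 3.0601 × 10⁻³ = 2.6181 × 10⁻³, so Δρ ≈ 2.684 kg m⁻³.
N² = (g/ρ₀)·Δρ/Δz = g·(Δρ/ρ₀)/Δz = 9.81 × 2.6181 × 10⁻³ / 61 = 4.2104 × 10⁻⁴ s⁻².
N = √(4.2104 × 10⁻⁴) = 0.020519 rad s⁻¹ → T = 2π/N = 306.21 s = 5.1035 min ≈ 5.10 min.

5.10 min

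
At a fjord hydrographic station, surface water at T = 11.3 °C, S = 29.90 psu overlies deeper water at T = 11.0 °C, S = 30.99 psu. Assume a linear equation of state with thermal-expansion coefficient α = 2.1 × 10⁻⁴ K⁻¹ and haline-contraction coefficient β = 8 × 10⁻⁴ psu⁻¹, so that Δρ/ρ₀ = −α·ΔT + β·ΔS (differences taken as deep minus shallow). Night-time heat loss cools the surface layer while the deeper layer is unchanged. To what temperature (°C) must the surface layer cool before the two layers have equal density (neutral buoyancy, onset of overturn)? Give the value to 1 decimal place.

6.8 °C

Neutral buoyancy requires Δρ = 0, i.e. −α(T_deep − T_surf′) + β(S_deep − S_surf) = 0.
T_surf′ = T_deep − (β/α)·ΔS = 11.0 − (8 × 10⁻⁴/2.1 × 10⁻⁴)·(+1.09) = 6.848 °C.
Cooling required: 11.3 − (6.848) = 4.452 °C.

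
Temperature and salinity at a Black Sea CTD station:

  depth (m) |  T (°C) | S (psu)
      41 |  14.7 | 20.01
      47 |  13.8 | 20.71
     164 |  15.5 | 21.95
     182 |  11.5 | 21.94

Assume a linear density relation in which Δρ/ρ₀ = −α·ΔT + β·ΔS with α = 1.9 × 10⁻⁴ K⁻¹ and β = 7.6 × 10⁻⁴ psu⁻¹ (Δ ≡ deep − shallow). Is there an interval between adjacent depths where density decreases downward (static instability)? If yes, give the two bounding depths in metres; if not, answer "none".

Evaluate Δρ/ρ₀ = −αΔT + βΔS across each adjacent pair:
  41–47 m: −αΔT+βΔS = −(1.9 × 10⁻⁴)(-0.9)+(7.6 × 10⁻⁴)(+0.70) = 7.0 × 10⁻⁴ → stable
  47–164 m: −αΔT+βΔS = −(1.9 × 10⁻⁴)(+1.7)+(7.6 × 10⁻⁴)(+1.24) = 6.2 × 10⁻⁴ → stable
  164–182 m: −αΔT+βΔS = −(1.9 × 10⁻⁴)(-4.0)+(7.6 × 10⁻⁴)(-0.01) = 7.5 × 10⁻⁴ → stable
Every interval has Δρ > 0: the column is stably stratified throughout.

none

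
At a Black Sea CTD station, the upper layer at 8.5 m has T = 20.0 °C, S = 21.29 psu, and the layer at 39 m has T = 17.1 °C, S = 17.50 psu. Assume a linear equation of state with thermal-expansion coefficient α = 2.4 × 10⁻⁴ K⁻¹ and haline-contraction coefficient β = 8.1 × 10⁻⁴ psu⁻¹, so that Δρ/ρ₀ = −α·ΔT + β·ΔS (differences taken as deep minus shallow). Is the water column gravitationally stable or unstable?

unstable

ΔT = 17.1 − 20.0 = -2.9 K and ΔS = 17.50 − 21.29 = -3.79 psu (deep − shallow).
−αΔT = 6.96 × 10⁻⁴; βΔS = -3.0699 × 10⁻³; sum Δρ/ρ₀ = -2.3739 × 10⁻³.
Δρ/ρ₀ < 0, so Δρ < 0: deeper water is lighter → statically unstable; the column would overturn.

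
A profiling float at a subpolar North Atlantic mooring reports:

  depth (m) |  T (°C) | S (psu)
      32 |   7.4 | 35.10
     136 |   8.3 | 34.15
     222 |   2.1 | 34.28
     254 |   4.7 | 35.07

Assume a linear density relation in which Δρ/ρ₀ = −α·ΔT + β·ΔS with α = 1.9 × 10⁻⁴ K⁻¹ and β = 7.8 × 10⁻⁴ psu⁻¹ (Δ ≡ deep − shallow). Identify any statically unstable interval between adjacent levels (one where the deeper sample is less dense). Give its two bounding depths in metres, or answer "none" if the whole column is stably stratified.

32–136 m

Evaluate Δρ/ρ₀ = −αΔT + βΔS across each adjacent pair:
  32–136 m: −αΔT+βΔS = −(1.9 × 10⁻⁴)(+0.9)+(7.8 × 10⁻⁴)(-0.95) = -9.1 × 10⁻⁴ → UNSTABLE
  136–222 m: −αΔT+βΔS = −(1.9 × 10⁻⁴)(-6.2)+(7.8 × 10⁻⁴)(+0.13) = 1.3 × 10⁻³ → stable
  222–254 m: −αΔT+βΔS = −(1.9 × 10⁻⁴)(+2.6)+(7.8 × 10⁻⁴)(+0.79) = 1.2 × 10⁻⁴ → stable
The 32–136 m interval has Δρ < 0: lighter water underlies denser water.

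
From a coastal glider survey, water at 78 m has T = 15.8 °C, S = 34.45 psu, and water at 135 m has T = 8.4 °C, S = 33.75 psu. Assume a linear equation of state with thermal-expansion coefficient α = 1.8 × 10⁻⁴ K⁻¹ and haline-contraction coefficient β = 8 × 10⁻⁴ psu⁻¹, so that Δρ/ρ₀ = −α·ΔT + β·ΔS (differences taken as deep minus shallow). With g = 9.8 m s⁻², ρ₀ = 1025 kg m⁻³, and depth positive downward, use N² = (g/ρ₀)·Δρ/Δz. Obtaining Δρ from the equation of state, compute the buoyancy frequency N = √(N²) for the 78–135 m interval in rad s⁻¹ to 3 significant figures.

ΔT = -7.4 K, ΔS = -0.70 psu (deep − shallow).
Δρ/ρ₀ = −αΔT + βΔS = 1.332 × 10⁻³ − 5.60 × 10⁻⁴ = 7.72 × 10⁻⁴, so Δρ ≈ 0.7913 kg m⁻³.
N² = (g/ρ₀)·Δρ/Δz = g·(Δρ/ρ₀)/Δz = 9.8 × 7.72 × 10⁻⁴ / 57 = 1.3273 × 10⁻⁴ s⁻².
N = √(1.3273 × 10⁻⁴) = 0.011521 rad s⁻¹ ≈ 0.0115 rad s⁻¹.

0.0115 rad s⁻¹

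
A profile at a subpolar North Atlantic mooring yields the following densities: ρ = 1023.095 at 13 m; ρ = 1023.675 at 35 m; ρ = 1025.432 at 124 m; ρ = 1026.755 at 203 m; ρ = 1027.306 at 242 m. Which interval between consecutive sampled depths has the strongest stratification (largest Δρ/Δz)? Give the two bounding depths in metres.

13–35 m

Compute the density gradient over each adjacent pair:
  13–35 m: Δρ/Δz = 0.580/22 = 0.026 kg m⁻⁴
  35–124 m: Δρ/Δz = 1.757/89 = 0.020 kg m⁻⁴
  124–203 m: Δρ/Δz = 1.323/79 = 0.017 kg m⁻⁴
  203–242 m: Δρ/Δz = 0.551/39 = 0.014 kg m⁻⁴
The largest gradient is in the 13–35 m interval — the pycnocline.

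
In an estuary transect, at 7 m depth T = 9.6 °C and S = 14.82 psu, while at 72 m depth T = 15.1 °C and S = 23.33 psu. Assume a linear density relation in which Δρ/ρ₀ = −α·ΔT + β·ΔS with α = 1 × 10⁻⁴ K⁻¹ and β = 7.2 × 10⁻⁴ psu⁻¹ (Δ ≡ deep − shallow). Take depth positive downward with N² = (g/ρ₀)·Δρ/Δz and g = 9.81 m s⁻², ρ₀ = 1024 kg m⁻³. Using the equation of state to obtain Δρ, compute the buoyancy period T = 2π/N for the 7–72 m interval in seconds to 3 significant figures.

ΔT = +5.5 K, ΔS = +8.51 psu (deep − shallow).
Δρ/ρ₀ = −αΔT + βΔS = -5.50 × 10⁻⁴ + 6.1272 × 10⁻³ = 5.5772 × 10⁻³, so Δρ ≈ 5.711 kg m⁻³.
N² = (g/ρ₀)·Δρ/Δz = g·(Δρ/ρ₀)/Δz = 9.81 × 5.5772 × 10⁻³ / 65 = 8.4173 × 10⁻⁴ s⁻².
N = √(8.4173 × 10⁻⁴) = 0.029013 rad s⁻¹ → T = 2π/N = 216.56 s ≈ 217 s.

217 s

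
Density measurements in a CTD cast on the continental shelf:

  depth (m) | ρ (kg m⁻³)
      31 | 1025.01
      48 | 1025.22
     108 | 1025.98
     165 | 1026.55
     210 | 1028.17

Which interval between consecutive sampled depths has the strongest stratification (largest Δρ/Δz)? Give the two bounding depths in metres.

165–210 m

Compute the density gradient over each adjacent pair:
  31–48 m: Δρ/Δz = 0.21/17 = 0.012 kg m⁻⁴
  48–108 m: Δρ/Δz = 0.76/60 = 0.013 kg m⁻⁴
  108–165 m: Δρ/Δz = 0.57/57 = 0.010 kg m⁻⁴
  165–210 m: Δρ/Δz = 1.62/45 = 0.036 kg m⁻⁴
The largest gradient is in the 165–210 m interval — the pycnocline.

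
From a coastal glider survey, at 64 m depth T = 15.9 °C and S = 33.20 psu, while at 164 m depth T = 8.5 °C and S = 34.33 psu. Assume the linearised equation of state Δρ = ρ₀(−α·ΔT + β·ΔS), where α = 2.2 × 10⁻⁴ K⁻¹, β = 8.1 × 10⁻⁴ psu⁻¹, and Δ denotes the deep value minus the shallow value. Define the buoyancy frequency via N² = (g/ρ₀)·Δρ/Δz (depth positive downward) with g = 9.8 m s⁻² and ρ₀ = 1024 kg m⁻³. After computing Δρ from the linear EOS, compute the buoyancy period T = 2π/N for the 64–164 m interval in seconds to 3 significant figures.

ΔT = -7.4 K, ΔS = +1.13 psu (deep − shallow).
Δρ/ρ₀ = −αΔT + βΔS = 1.628 × 10⁻³ + 9.153 × 10⁻⁴ = 2.5433 × 10⁻³, so Δρ ≈ 2.604 kg m⁻³.
N² = (g/ρ₀)·Δρ/Δz = g·(Δρ/ρ₀)/Δz = 9.8 × 2.5433 × 10⁻³ / 100 = 2.4924 × 10⁻⁴ s⁻².
N = √(2.4924 × 10⁻⁴) = 0.015787 rad s⁻¹ → T = 2π/N = 398.00 s ≈ 398 s.

398 s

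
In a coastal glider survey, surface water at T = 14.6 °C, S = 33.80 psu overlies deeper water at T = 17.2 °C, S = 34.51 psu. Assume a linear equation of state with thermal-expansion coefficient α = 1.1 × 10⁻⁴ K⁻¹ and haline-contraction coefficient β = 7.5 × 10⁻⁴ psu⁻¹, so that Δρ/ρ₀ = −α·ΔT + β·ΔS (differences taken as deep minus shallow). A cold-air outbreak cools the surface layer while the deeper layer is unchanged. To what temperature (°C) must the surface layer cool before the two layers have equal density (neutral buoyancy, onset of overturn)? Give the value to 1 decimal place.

12.4 °C

Neutral buoyancy requires Δρ = 0, i.e. −α(T_deep − T_surf′) + β(S_deep − S_surf) = 0.
T_surf′ = T_deep − (β/α)·ΔS = 17.2 − (7.5 × 10⁻⁴/1.1 × 10⁻⁴)·(+0.71) = 12.359 °C.
Cooling required: 14.6 − (12.359) = 2.241 °C.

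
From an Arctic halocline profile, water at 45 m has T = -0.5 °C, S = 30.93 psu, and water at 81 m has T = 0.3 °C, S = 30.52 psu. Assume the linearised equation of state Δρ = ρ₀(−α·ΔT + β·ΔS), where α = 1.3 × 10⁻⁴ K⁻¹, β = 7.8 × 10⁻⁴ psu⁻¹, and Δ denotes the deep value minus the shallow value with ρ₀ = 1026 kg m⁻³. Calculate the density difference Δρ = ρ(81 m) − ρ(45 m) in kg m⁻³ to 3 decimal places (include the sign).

ΔT = +0.8 K, ΔS = -0.41 psu (deep − shallow).
Δρ/ρ₀ = −(1.3 × 10⁻⁴)(+0.8) + (7.8 × 10⁻⁴)(-0.41) = -4.238 × 10⁻⁴.
Δρ = 1026 × (-4.238 × 10⁻⁴) = -0.435 kg m⁻³.
Negative Δρ: lighter below, statically unstable.

-0.435 kg m⁻³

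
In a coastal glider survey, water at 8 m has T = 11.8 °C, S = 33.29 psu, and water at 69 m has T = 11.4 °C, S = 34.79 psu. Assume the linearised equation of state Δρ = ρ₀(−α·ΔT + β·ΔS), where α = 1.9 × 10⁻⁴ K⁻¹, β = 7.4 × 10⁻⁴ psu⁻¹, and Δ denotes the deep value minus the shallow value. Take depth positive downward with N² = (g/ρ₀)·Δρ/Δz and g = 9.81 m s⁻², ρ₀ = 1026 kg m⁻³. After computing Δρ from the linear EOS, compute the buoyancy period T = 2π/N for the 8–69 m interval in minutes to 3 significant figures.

7.58 min

ΔT = -0.4 K, ΔS = +1.50 psu (deep − shallow).
Δρ/ρ₀ = −αΔT + βΔS = 7.60 × 10⁻⁵ + 1.11 × 10⁻³ = 1.186 × 10⁻³, so Δρ ≈ 1.217 kg m⁻³.
N² = (g/ρ₀)·Δρ/Δz = g·(Δρ/ρ₀)/Δz = 9.81 × 1.186 × 10⁻³ / 61 = 1.9073 × 10⁻⁴ s⁻².
N = √(1.9073 × 10⁻⁴) = 0.013811 rad s⁻¹ → T = 2π/N = 454.94 s = 7.5823 min ≈ 7.58 min.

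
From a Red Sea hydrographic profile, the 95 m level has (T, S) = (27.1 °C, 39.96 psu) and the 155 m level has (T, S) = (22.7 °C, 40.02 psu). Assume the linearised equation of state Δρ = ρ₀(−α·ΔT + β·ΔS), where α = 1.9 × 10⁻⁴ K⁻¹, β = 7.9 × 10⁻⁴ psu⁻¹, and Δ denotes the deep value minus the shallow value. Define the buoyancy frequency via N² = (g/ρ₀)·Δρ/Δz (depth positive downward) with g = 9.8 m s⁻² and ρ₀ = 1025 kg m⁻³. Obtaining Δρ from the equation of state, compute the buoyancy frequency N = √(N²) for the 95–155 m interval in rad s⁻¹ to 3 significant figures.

ΔT = -4.4 K, ΔS = +0.06 psu (deep − shallow).
Δρ/ρ₀ = −αΔT + βΔS = 8.36 × 10⁻⁴ + 4.74 × 10⁻⁵ = 8.834 × 10⁻⁴, so Δρ ≈ 0.9055 kg m⁻³.
N² = (g/ρ₀)·Δρ/Δz = g·(Δρ/ρ₀)/Δz = 9.8 × 8.834 × 10⁻⁴ / 60 = 1.4429 × 10⁻⁴ s⁻².
N = √(1.4429 × 10⁻⁴) = 0.012012 rad s⁻¹ ≈ 0.0120 rad s⁻¹.

0.0120 rad s⁻¹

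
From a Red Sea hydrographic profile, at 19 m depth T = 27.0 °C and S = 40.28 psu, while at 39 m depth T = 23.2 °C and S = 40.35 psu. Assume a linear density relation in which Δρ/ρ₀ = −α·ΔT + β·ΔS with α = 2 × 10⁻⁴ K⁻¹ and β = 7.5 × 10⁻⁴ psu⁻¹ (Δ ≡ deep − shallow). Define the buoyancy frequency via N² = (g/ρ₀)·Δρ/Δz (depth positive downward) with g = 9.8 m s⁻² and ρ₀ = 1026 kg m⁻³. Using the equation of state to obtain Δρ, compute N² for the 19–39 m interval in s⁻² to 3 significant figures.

ΔT = -3.8 K, ΔS = +0.07 psu (deep − shallow).
Δρ/ρ₀ = −αΔT + βΔS = 7.60 × 10⁻⁴ + 5.25 × 10⁻⁵ = 8.125 × 10⁻⁴, so Δρ ≈ 0.8336 kg m⁻³.
N² = (g/ρ₀)·Δρ/Δz = g·(Δρ/ρ₀)/Δz = 9.8 × 8.125 × 10⁻⁴ / 20 = 3.9813 × 10⁻⁴ s⁻² ≈ 3.98 × 10⁻⁴ s⁻².

3.98 × 10⁻⁴ s⁻²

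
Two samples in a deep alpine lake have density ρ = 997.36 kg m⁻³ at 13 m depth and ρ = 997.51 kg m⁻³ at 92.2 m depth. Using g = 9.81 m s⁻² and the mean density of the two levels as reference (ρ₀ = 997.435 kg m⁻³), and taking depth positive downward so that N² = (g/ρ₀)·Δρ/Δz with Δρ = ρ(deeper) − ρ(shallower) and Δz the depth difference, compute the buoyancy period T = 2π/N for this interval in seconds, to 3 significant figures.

Δρ = 997.51 − 997.36 = 0.15 kg m⁻³ over Δz = 92.2 − 13 = 79.2 m.
N² = (9.81/997.435) × (0.15/79.2) = 1.8627 × 10⁻⁵ s⁻².
N = √(1.8627 × 10⁻⁵) = 4.3159 × 10⁻³ rad s⁻¹, so T = 2π/N = 1.4558 × 10³ s ≈ 1.46 × 10³ s.

1.46 × 10³ s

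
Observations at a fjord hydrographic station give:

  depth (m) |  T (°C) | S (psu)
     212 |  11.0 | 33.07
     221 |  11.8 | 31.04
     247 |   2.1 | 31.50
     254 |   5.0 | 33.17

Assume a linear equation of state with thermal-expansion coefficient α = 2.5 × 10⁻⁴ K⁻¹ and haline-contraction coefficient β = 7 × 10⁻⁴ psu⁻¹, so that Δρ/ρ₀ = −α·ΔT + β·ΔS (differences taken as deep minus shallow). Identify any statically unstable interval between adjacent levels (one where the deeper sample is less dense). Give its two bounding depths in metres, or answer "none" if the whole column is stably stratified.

Evaluate Δρ/ρ₀ = −αΔT + βΔS across each adjacent pair:
  212–221 m: −αΔT+βΔS = −(2.5 × 10⁻⁴)(+0.8)+(7 × 10⁻⁴)(-2.03) = -1.6 × 10⁻³ → UNSTABLE
  221–247 m: −αΔT+βΔS = −(2.5 × 10⁻⁴)(-9.7)+(7 × 10⁻⁴)(+0.46) = 2.7 × 10⁻³ → stable
  247–254 m: −αΔT+βΔS = −(2.5 × 10⁻⁴)(+2.9)+(7 × 10⁻⁴)(+1.67) = 4.4 × 10⁻⁴ → stable
The 212–221 m interval has Δρ < 0: lighter water underlies denser water.

212–221 m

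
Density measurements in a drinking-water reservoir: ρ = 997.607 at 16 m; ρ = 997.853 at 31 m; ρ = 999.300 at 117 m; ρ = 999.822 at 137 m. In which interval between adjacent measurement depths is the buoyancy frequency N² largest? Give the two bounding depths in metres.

Compute the density gradient over each adjacent pair:
  16–31 m: Δρ/Δz = 0.246/15 = 0.016 kg m⁻⁴
  31–117 m: Δρ/Δz = 1.447/86 = 0.017 kg m⁻⁴
  117–137 m: Δρ/Δz = 0.522/20 = 0.026 kg m⁻⁴
The largest gradient is in the 117–137 m interval — the pycnocline.

117–137 m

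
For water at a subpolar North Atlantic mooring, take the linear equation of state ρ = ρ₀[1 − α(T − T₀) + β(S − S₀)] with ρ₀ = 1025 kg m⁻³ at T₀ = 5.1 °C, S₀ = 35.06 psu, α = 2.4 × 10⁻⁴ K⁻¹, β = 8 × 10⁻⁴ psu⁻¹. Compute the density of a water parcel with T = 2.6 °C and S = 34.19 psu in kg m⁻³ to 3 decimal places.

1024.902 kg m⁻³

T − T₀ = -2.5 K, S − S₀ = -0.87 psu.
Bracket = 1 − α·(-2.5) + β·(-0.87) = 1 + (-9.60 × 10⁻⁵) = 0.9999040.
ρ = 1025 × 0.9999040 = 1024.902 kg m⁻³.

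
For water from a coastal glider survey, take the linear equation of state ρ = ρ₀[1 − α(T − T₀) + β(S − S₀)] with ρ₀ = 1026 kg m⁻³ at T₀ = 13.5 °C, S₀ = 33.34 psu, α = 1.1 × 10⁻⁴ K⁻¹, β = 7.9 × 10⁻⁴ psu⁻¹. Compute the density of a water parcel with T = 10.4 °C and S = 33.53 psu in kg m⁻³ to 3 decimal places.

1026.504 kg m⁻³

T − T₀ = -3.1 K, S − S₀ = +0.19 psu.
Bracket = 1 − α·(-3.1) + β·(+0.19) = 1 + (4.911 × 10⁻⁴) = 1.0004911.
ρ = 1026 × 1.0004911 = 1026.504 kg m⁻³.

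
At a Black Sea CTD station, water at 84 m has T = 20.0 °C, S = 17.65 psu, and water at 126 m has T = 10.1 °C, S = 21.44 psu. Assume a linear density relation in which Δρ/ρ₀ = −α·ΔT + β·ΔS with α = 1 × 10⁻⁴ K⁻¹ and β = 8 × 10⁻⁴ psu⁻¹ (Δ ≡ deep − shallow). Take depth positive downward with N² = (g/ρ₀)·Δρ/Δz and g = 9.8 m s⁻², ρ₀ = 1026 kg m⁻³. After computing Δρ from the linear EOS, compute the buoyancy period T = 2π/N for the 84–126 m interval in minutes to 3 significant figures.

ΔT = -9.9 K, ΔS = +3.79 psu (deep − shallow).
Δρ/ρ₀ = −αΔT + βΔS = 9.90 × 10⁻⁴ + 3.032 × 10⁻³ = 4.022 × 10⁻³, so Δρ ≈ 4.127 kg m⁻³.
N² = (g/ρ₀)·Δρ/Δz = g·(Δρ/ρ₀)/Δz = 9.8 × 4.022 × 10⁻³ / 42 = 9.3847 × 10⁻⁴ s⁻².
N = √(9.3847 × 10⁻⁴) = 0.030634 rad s⁻¹ → T = 2π/N = 205.10 s = 3.4183 min ≈ 3.42 min.

3.42 min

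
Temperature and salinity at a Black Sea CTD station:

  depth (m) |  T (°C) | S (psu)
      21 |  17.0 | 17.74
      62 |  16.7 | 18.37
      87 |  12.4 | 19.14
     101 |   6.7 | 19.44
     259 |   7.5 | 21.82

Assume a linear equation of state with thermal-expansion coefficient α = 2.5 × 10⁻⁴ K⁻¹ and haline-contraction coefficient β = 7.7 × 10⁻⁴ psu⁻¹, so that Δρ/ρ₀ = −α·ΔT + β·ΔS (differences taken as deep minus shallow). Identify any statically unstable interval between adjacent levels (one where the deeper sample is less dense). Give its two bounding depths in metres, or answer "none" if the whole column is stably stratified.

Evaluate Δρ/ρ₀ = −αΔT + βΔS across each adjacent pair:
  21–62 m: −αΔT+βΔS = −(2.5 × 10⁻⁴)(-0.3)+(7.7 × 10⁻⁴)(+0.63) = 5.6 × 10⁻⁴ → stable
  62–87 m: −αΔT+βΔS = −(2.5 × 10⁻⁴)(-4.3)+(7.7 × 10⁻⁴)(+0.77) = 1.7 × 10⁻³ → stable
  87–101 m: −αΔT+βΔS = −(2.5 × 10⁻⁴)(-5.7)+(7.7 × 10⁻⁴)(+0.30) = 1.7 × 10⁻³ → stable
  101–259 m: −αΔT+βΔS = −(2.5 × 10⁻⁴)(+0.8)+(7.7 × 10⁻⁴)(+2.38) = 1.6 × 10⁻³ → stable
Every interval has Δρ > 0: the column is stably stratified throughout.

none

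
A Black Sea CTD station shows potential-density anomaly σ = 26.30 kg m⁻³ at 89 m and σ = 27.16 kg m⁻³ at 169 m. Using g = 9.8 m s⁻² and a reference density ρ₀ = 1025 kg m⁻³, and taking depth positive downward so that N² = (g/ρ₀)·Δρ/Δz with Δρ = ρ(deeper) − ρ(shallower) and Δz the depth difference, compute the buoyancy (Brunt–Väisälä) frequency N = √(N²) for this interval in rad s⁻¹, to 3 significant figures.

Δρ = 1027.16 − 1026.30 = 0.86 kg m⁻³ over Δz = 169 − 89 = 80 m.
N² = (9.8/1025) × (0.86/80) = 1.0278 × 10⁻⁴ s⁻².
N = √(1.0278 × 10⁻⁴) = 0.010138 rad s⁻¹ ≈ 0.0101 rad s⁻¹.

0.0101 rad s⁻¹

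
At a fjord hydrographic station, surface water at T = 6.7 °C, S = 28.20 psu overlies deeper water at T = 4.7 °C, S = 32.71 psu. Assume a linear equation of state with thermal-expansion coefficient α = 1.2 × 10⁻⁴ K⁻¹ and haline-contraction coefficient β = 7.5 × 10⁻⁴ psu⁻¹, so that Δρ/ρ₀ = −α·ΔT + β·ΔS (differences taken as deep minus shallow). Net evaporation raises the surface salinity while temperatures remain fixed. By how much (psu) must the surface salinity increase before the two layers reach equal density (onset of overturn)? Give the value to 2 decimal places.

Neutral buoyancy requires −α(T_deep − T_surf) + β(S_deep − S_surf′) = 0.
S_surf′ = S_deep − (α/β)·ΔT = 32.71 − (1.2 × 10⁻⁴/7.5 × 10⁻⁴)·(-2.0) = 33.0300 psu.
Increase required: 33.0300 − 28.20 = 4.8300 psu.

4.83 psu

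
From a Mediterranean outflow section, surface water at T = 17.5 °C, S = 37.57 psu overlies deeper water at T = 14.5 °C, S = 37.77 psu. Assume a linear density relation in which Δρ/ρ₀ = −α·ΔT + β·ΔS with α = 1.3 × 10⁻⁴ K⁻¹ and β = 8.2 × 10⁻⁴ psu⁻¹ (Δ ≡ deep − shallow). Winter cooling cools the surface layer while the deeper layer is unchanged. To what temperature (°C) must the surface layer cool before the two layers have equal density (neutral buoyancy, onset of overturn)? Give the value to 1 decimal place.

Neutral buoyancy requires Δρ = 0, i.e. −α(T_deep − T_surf′) + β(S_deep − S_surf) = 0.
T_surf′ = T_deep − (β/α)·ΔS = 14.5 − (8.2 × 10⁻⁴/1.3 × 10⁻⁴)·(+0.20) = 13.238 °C.
Cooling required: 17.5 − (13.238) = 4.262 °C.

13.2 °C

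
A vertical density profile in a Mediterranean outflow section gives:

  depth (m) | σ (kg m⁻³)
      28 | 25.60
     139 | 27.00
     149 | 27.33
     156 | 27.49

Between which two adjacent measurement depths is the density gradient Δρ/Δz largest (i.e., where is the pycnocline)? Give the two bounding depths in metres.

Compute the density gradient over each adjacent pair:
  28–139 m: Δρ/Δz = 1.40/111 = 0.013 kg m⁻⁴
  139–149 m: Δρ/Δz = 0.33/10 = 0.033 kg m⁻⁴
  149–156 m: Δρ/Δz = 0.16/7 = 0.023 kg m⁻⁴
The largest gradient is in the 139–149 m interval — the pycnocline.

139–149 m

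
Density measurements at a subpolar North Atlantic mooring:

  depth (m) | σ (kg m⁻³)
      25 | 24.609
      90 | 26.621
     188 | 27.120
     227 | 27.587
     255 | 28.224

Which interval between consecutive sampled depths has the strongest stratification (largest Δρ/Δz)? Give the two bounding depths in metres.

Compute the density gradient over each adjacent pair:
  25–90 m: Δρ/Δz = 2.012/65 = 0.031 kg m⁻⁴
  90–188 m: Δρ/Δz = 0.499/98 = 5.1 × 10⁻³ kg m⁻⁴
  188–227 m: Δρ/Δz = 0.467/39 = 0.012 kg m⁻⁴
  227–255 m: Δρ/Δz = 0.637/28 = 0.023 kg m⁻⁴
The largest gradient is in the 25–90 m interval — the pycnocline.

25–90 m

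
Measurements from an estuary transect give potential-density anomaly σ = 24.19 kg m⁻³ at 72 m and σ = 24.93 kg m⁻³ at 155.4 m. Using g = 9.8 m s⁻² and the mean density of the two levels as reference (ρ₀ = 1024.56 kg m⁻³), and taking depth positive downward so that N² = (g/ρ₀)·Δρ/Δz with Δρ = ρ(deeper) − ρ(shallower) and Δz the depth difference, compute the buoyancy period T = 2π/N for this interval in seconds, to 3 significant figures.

682 s

Δρ = 1024.93 − 1024.19 = 0.74 kg m⁻³ over Δz = 155.4 − 72 = 83.4 m.
N² = (9.8/1024.56) × (0.74/83.4) = 8.4870 × 10⁻⁵ s⁻².
N = √(8.4870 × 10⁻⁵) = 9.2125 × 10⁻³ rad s⁻¹, so T = 2π/N = 682.03 s ≈ 682 s.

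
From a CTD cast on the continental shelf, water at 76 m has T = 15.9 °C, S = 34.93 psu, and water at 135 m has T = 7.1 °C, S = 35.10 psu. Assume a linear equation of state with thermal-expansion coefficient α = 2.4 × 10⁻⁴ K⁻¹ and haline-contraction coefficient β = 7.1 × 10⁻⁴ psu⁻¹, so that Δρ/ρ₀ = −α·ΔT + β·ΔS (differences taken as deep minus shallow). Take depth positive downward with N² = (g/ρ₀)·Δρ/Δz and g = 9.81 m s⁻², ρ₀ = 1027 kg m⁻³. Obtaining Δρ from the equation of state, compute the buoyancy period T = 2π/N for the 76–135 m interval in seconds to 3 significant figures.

326 s

ΔT = -8.8 K, ΔS = +0.17 psu (deep − shallow).
Δρ/ρ₀ = −αΔT + βΔS = 2.112 × 10⁻³ + 1.207 × 10⁻⁴ = 2.2327 × 10⁻³, so Δρ ≈ 2.293 kg m⁻³.
N² = (g/ρ₀)·Δρ/Δz = g·(Δρ/ρ₀)/Δz = 9.81 × 2.2327 × 10⁻³ / 59 = 3.7123 × 10⁻⁴ s⁻².
N = √(3.7123 × 10⁻⁴) = 0.019267 rad s⁻¹ → T = 2π/N = 326.11 s ≈ 326 s.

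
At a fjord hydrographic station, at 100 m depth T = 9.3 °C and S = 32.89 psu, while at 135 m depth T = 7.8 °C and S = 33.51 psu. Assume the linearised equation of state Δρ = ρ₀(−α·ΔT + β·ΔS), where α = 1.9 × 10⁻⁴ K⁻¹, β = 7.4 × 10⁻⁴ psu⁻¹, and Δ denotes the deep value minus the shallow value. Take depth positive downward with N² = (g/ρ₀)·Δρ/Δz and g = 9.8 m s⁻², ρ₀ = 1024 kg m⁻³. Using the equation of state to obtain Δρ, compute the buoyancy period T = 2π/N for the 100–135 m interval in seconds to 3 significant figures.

ΔT = -1.5 K, ΔS = +0.62 psu (deep − shallow).
Δρ/ρ₀ = −αΔT + βΔS = 2.85 × 10⁻⁴ + 4.588 × 10⁻⁴ = 7.438 × 10⁻⁴, so Δρ ≈ 0.7617 kg m⁻³.
N² = (g/ρ₀)·Δρ/Δz = g·(Δρ/ρ₀)/Δz = 9.8 × 7.438 × 10⁻⁴ / 35 = 2.0826 × 10⁻⁴ s⁻².
N = √(2.0826 × 10⁻⁴) = 0.014431 rad s⁻¹ → T = 2π/N = 435.40 s ≈ 435 s.

435 s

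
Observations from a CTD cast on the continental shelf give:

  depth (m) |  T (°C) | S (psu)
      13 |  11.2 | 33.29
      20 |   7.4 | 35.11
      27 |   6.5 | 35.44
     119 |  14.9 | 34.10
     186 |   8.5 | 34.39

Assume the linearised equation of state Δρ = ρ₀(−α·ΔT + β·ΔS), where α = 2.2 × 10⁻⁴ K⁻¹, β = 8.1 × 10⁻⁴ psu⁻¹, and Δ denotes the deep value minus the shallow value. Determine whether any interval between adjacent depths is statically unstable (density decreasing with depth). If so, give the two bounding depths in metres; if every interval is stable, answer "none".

27–119 m

Evaluate Δρ/ρ₀ = −αΔT + βΔS across each adjacent pair:
  13–20 m: −αΔT+βΔS = −(2.2 × 10⁻⁴)(-3.8)+(8.1 × 10⁻⁴)(+1.82) = 2.3 × 10⁻³ → stable
  20–27 m: −αΔT+βΔS = −(2.2 × 10⁻⁴)(-0.9)+(8.1 × 10⁻⁴)(+0.33) = 4.7 × 10⁻⁴ → stable
  27–119 m: −αΔT+βΔS = −(2.2 × 10⁻⁴)(+8.4)+(8.1 × 10⁻⁴)(-1.34) = -2.9 × 10⁻³ → UNSTABLE
  119–186 m: −αΔT+βΔS = −(2.2 × 10⁻⁴)(-6.4)+(8.1 × 10⁻⁴)(+0.29) = 1.6 × 10⁻³ → stable
The 27–119 m interval has Δρ < 0: lighter water underlies denser water.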